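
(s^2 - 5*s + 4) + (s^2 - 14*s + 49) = 2*s^2 - 19*s + 53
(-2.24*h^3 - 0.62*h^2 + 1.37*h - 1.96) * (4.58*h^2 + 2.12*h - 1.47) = -10.2592*h^5 - 7.5884*h^4 + 8.253*h^3 - 5.161*h^2 - 6.1691*h + 2.8812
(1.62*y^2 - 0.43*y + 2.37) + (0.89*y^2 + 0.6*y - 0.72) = 2.51*y^2 + 0.17*y + 1.65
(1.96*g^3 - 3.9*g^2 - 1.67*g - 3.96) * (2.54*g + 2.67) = 4.9784*g^4 - 4.6728*g^3 - 14.6548*g^2 - 14.5173*g - 10.5732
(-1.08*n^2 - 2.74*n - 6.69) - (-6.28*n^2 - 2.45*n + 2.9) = 5.2*n^2 - 0.29*n - 9.59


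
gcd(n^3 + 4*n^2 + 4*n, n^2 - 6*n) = n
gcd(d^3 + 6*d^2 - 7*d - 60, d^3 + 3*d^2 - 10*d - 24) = d^2 + d - 12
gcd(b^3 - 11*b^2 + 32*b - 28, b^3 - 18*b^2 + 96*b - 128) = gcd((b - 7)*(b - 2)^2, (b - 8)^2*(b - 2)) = b - 2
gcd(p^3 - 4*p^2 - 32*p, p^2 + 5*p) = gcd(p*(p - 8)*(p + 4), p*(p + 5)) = p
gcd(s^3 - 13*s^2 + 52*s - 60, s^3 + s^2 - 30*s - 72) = s - 6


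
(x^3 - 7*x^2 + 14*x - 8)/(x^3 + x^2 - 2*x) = (x^2 - 6*x + 8)/(x*(x + 2))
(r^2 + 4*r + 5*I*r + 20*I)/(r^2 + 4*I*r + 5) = (r + 4)/(r - I)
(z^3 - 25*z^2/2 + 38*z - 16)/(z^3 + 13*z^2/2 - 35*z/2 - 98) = (2*z^2 - 17*z + 8)/(2*z^2 + 21*z + 49)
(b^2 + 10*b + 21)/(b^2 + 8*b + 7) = (b + 3)/(b + 1)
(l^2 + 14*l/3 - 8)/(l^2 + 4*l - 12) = (l - 4/3)/(l - 2)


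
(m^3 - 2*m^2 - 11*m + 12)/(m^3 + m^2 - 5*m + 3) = (m - 4)/(m - 1)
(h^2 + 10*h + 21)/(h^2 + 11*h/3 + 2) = 3*(h + 7)/(3*h + 2)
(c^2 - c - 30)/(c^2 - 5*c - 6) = (c + 5)/(c + 1)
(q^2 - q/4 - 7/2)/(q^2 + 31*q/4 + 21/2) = (q - 2)/(q + 6)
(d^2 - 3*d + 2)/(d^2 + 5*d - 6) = (d - 2)/(d + 6)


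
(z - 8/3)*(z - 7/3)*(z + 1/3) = z^3 - 14*z^2/3 + 41*z/9 + 56/27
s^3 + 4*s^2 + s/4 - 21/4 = (s - 1)*(s + 3/2)*(s + 7/2)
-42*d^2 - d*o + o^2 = (-7*d + o)*(6*d + o)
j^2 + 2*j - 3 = (j - 1)*(j + 3)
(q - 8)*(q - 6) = q^2 - 14*q + 48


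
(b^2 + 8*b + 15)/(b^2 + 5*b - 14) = (b^2 + 8*b + 15)/(b^2 + 5*b - 14)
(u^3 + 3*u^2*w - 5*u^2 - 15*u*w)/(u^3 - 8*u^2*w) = (u^2 + 3*u*w - 5*u - 15*w)/(u*(u - 8*w))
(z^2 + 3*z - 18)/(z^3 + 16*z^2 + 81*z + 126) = (z - 3)/(z^2 + 10*z + 21)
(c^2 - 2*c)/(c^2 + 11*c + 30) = c*(c - 2)/(c^2 + 11*c + 30)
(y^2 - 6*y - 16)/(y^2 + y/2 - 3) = 2*(y - 8)/(2*y - 3)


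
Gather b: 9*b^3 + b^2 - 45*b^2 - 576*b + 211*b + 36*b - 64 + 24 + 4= 9*b^3 - 44*b^2 - 329*b - 36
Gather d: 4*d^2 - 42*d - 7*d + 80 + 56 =4*d^2 - 49*d + 136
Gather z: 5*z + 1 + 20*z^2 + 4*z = 20*z^2 + 9*z + 1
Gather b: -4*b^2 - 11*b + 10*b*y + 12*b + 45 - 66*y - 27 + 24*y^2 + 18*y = -4*b^2 + b*(10*y + 1) + 24*y^2 - 48*y + 18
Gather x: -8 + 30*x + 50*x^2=50*x^2 + 30*x - 8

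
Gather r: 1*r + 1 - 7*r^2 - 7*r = -7*r^2 - 6*r + 1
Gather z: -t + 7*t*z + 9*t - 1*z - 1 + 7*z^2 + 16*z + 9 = 8*t + 7*z^2 + z*(7*t + 15) + 8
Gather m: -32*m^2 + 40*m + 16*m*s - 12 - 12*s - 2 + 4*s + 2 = -32*m^2 + m*(16*s + 40) - 8*s - 12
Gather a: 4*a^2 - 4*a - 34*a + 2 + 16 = 4*a^2 - 38*a + 18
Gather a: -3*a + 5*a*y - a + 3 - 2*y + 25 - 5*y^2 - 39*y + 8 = a*(5*y - 4) - 5*y^2 - 41*y + 36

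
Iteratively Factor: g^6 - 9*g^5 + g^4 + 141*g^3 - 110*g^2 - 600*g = (g + 3)*(g^5 - 12*g^4 + 37*g^3 + 30*g^2 - 200*g) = (g + 2)*(g + 3)*(g^4 - 14*g^3 + 65*g^2 - 100*g) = g*(g + 2)*(g + 3)*(g^3 - 14*g^2 + 65*g - 100) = g*(g - 4)*(g + 2)*(g + 3)*(g^2 - 10*g + 25) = g*(g - 5)*(g - 4)*(g + 2)*(g + 3)*(g - 5)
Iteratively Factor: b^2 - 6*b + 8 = (b - 2)*(b - 4)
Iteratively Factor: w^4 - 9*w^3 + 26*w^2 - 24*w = (w - 4)*(w^3 - 5*w^2 + 6*w) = w*(w - 4)*(w^2 - 5*w + 6) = w*(w - 4)*(w - 2)*(w - 3)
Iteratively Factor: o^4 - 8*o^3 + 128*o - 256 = (o - 4)*(o^3 - 4*o^2 - 16*o + 64) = (o - 4)^2*(o^2 - 16) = (o - 4)^2*(o + 4)*(o - 4)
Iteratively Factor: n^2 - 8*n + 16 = (n - 4)*(n - 4)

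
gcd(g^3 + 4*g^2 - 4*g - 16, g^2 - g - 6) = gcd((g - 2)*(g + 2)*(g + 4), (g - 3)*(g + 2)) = g + 2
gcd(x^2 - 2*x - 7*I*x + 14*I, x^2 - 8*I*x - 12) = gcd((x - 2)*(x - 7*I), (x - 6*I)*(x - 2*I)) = 1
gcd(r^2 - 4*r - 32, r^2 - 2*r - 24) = r + 4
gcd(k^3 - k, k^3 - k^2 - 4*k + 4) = k - 1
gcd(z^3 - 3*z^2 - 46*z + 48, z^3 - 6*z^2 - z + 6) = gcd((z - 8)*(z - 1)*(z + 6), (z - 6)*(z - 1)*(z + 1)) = z - 1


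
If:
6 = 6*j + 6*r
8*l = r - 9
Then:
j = 1 - r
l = r/8 - 9/8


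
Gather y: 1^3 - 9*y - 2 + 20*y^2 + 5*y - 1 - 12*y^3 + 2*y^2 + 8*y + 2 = -12*y^3 + 22*y^2 + 4*y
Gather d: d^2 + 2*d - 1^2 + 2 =d^2 + 2*d + 1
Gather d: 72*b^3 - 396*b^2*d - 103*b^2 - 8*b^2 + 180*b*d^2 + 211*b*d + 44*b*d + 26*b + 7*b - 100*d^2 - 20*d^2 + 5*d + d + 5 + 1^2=72*b^3 - 111*b^2 + 33*b + d^2*(180*b - 120) + d*(-396*b^2 + 255*b + 6) + 6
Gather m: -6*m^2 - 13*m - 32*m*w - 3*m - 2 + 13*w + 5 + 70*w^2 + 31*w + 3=-6*m^2 + m*(-32*w - 16) + 70*w^2 + 44*w + 6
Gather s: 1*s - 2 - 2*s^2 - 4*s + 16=-2*s^2 - 3*s + 14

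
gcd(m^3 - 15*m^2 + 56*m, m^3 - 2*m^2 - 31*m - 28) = m - 7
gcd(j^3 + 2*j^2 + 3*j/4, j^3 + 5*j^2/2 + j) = j^2 + j/2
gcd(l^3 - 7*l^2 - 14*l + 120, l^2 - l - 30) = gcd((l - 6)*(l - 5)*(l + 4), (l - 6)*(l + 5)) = l - 6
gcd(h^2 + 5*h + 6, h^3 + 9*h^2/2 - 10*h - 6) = 1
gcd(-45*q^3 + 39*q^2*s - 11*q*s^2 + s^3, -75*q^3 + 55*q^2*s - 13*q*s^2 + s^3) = 15*q^2 - 8*q*s + s^2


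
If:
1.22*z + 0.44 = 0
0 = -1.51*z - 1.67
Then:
No Solution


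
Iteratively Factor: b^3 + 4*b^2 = (b)*(b^2 + 4*b) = b*(b + 4)*(b)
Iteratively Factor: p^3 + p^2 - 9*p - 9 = (p + 3)*(p^2 - 2*p - 3) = (p - 3)*(p + 3)*(p + 1)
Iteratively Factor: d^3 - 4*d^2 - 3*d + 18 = (d - 3)*(d^2 - d - 6) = (d - 3)*(d + 2)*(d - 3)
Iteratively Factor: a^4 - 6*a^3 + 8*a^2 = (a)*(a^3 - 6*a^2 + 8*a) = a*(a - 4)*(a^2 - 2*a) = a^2*(a - 4)*(a - 2)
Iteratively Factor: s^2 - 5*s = (s - 5)*(s)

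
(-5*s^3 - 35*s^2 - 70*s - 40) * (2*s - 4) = -10*s^4 - 50*s^3 + 200*s + 160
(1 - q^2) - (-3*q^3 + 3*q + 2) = 3*q^3 - q^2 - 3*q - 1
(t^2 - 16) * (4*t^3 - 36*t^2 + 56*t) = 4*t^5 - 36*t^4 - 8*t^3 + 576*t^2 - 896*t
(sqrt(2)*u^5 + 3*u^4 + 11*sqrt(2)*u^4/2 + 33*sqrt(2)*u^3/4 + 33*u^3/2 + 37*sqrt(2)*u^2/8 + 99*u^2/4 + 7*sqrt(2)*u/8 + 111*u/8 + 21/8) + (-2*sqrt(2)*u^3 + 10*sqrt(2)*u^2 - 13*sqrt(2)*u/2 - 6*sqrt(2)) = sqrt(2)*u^5 + 3*u^4 + 11*sqrt(2)*u^4/2 + 25*sqrt(2)*u^3/4 + 33*u^3/2 + 117*sqrt(2)*u^2/8 + 99*u^2/4 - 45*sqrt(2)*u/8 + 111*u/8 - 6*sqrt(2) + 21/8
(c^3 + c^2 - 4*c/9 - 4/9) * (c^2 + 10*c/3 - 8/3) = c^5 + 13*c^4/3 + 2*c^3/9 - 124*c^2/27 - 8*c/27 + 32/27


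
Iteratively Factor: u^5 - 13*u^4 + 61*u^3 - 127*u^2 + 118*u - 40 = (u - 4)*(u^4 - 9*u^3 + 25*u^2 - 27*u + 10) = (u - 4)*(u - 2)*(u^3 - 7*u^2 + 11*u - 5) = (u - 4)*(u - 2)*(u - 1)*(u^2 - 6*u + 5) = (u - 5)*(u - 4)*(u - 2)*(u - 1)*(u - 1)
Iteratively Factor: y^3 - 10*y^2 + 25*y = (y)*(y^2 - 10*y + 25) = y*(y - 5)*(y - 5)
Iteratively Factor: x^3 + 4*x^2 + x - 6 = (x + 3)*(x^2 + x - 2) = (x + 2)*(x + 3)*(x - 1)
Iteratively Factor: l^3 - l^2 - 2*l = (l - 2)*(l^2 + l) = l*(l - 2)*(l + 1)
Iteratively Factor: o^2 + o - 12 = (o + 4)*(o - 3)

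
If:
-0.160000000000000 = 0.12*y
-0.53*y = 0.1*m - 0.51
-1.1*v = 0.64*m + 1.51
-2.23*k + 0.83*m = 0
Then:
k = 4.53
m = 12.17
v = -8.45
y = -1.33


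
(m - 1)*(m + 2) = m^2 + m - 2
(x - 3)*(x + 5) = x^2 + 2*x - 15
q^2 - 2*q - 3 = (q - 3)*(q + 1)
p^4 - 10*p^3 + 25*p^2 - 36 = (p - 6)*(p - 3)*(p - 2)*(p + 1)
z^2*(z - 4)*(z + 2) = z^4 - 2*z^3 - 8*z^2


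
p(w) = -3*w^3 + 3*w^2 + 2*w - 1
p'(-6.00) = -358.00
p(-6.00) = 743.00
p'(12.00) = -1222.00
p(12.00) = -4729.00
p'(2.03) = -22.91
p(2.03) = -9.67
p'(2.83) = -53.10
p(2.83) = -39.31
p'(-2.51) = -69.76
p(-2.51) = 60.32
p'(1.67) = -13.08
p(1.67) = -3.27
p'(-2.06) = -48.55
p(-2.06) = 33.84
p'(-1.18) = -17.61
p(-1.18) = 5.75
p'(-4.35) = -194.40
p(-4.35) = 294.01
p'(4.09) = -124.01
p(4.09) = -147.89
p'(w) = -9*w^2 + 6*w + 2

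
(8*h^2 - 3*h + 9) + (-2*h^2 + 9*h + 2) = 6*h^2 + 6*h + 11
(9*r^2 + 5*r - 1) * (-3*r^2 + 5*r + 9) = -27*r^4 + 30*r^3 + 109*r^2 + 40*r - 9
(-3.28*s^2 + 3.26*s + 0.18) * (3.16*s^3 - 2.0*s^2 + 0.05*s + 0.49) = -10.3648*s^5 + 16.8616*s^4 - 6.1152*s^3 - 1.8042*s^2 + 1.6064*s + 0.0882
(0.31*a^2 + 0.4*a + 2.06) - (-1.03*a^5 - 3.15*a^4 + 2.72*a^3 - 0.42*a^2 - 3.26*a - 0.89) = 1.03*a^5 + 3.15*a^4 - 2.72*a^3 + 0.73*a^2 + 3.66*a + 2.95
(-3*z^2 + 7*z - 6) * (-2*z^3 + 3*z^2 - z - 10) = 6*z^5 - 23*z^4 + 36*z^3 + 5*z^2 - 64*z + 60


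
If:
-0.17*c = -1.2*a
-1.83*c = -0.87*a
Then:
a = 0.00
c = 0.00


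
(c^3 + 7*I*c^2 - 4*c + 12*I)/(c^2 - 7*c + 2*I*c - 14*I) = (c^2 + 5*I*c + 6)/(c - 7)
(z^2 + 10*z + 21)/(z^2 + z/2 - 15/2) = 2*(z + 7)/(2*z - 5)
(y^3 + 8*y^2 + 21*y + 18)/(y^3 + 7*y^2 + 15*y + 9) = (y + 2)/(y + 1)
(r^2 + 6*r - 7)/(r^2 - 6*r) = (r^2 + 6*r - 7)/(r*(r - 6))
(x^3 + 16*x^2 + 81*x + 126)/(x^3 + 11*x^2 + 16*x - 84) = (x + 3)/(x - 2)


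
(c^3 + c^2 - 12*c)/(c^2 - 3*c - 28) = c*(c - 3)/(c - 7)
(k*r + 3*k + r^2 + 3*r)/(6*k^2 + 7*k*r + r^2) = (r + 3)/(6*k + r)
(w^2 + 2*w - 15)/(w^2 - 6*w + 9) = (w + 5)/(w - 3)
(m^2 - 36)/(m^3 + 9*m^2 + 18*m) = (m - 6)/(m*(m + 3))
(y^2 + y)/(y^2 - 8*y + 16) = y*(y + 1)/(y^2 - 8*y + 16)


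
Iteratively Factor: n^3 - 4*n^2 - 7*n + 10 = (n - 1)*(n^2 - 3*n - 10) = (n - 5)*(n - 1)*(n + 2)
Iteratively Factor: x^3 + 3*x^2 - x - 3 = (x - 1)*(x^2 + 4*x + 3) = (x - 1)*(x + 1)*(x + 3)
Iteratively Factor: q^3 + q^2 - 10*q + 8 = (q - 1)*(q^2 + 2*q - 8) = (q - 2)*(q - 1)*(q + 4)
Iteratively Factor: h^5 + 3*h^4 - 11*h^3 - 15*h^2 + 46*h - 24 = (h - 2)*(h^4 + 5*h^3 - h^2 - 17*h + 12) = (h - 2)*(h + 3)*(h^3 + 2*h^2 - 7*h + 4) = (h - 2)*(h - 1)*(h + 3)*(h^2 + 3*h - 4) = (h - 2)*(h - 1)^2*(h + 3)*(h + 4)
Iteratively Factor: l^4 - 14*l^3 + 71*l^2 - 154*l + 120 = (l - 5)*(l^3 - 9*l^2 + 26*l - 24) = (l - 5)*(l - 3)*(l^2 - 6*l + 8) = (l - 5)*(l - 3)*(l - 2)*(l - 4)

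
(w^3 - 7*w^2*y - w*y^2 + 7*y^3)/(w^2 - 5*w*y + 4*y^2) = (-w^2 + 6*w*y + 7*y^2)/(-w + 4*y)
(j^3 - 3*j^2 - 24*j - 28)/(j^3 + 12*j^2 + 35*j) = (j^3 - 3*j^2 - 24*j - 28)/(j*(j^2 + 12*j + 35))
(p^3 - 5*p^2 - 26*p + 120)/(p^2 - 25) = (p^2 - 10*p + 24)/(p - 5)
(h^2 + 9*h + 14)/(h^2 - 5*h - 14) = (h + 7)/(h - 7)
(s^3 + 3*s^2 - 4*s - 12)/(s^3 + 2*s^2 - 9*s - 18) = (s - 2)/(s - 3)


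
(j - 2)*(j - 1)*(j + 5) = j^3 + 2*j^2 - 13*j + 10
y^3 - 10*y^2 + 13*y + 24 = (y - 8)*(y - 3)*(y + 1)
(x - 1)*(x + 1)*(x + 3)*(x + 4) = x^4 + 7*x^3 + 11*x^2 - 7*x - 12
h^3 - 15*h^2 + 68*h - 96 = (h - 8)*(h - 4)*(h - 3)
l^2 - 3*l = l*(l - 3)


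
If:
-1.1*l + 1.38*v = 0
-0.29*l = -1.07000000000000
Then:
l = 3.69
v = 2.94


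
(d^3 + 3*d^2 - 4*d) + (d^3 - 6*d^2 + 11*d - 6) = 2*d^3 - 3*d^2 + 7*d - 6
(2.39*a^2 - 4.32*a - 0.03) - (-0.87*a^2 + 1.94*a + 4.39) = 3.26*a^2 - 6.26*a - 4.42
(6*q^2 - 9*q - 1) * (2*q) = 12*q^3 - 18*q^2 - 2*q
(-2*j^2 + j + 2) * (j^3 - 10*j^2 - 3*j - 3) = -2*j^5 + 21*j^4 - 2*j^3 - 17*j^2 - 9*j - 6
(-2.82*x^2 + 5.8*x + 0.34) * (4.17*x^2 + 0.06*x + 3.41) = -11.7594*x^4 + 24.0168*x^3 - 7.8504*x^2 + 19.7984*x + 1.1594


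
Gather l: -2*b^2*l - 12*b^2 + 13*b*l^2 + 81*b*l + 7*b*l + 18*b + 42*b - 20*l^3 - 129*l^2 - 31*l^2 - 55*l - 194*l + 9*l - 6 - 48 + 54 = -12*b^2 + 60*b - 20*l^3 + l^2*(13*b - 160) + l*(-2*b^2 + 88*b - 240)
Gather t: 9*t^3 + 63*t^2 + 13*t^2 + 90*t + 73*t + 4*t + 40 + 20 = 9*t^3 + 76*t^2 + 167*t + 60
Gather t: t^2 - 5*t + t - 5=t^2 - 4*t - 5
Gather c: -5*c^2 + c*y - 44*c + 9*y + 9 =-5*c^2 + c*(y - 44) + 9*y + 9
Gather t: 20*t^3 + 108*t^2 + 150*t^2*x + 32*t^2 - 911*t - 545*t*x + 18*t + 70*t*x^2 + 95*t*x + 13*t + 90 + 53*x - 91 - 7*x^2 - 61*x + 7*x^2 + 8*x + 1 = 20*t^3 + t^2*(150*x + 140) + t*(70*x^2 - 450*x - 880)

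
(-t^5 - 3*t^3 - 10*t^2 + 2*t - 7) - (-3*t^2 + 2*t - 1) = -t^5 - 3*t^3 - 7*t^2 - 6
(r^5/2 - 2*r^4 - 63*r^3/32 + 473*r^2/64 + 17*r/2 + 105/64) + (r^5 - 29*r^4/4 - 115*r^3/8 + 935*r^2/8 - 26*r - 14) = 3*r^5/2 - 37*r^4/4 - 523*r^3/32 + 7953*r^2/64 - 35*r/2 - 791/64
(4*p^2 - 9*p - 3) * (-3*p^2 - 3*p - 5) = -12*p^4 + 15*p^3 + 16*p^2 + 54*p + 15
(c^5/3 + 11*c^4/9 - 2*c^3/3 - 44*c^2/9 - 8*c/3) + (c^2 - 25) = c^5/3 + 11*c^4/9 - 2*c^3/3 - 35*c^2/9 - 8*c/3 - 25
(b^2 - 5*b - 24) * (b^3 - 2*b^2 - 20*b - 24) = b^5 - 7*b^4 - 34*b^3 + 124*b^2 + 600*b + 576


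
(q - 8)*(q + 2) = q^2 - 6*q - 16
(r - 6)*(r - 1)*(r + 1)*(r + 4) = r^4 - 2*r^3 - 25*r^2 + 2*r + 24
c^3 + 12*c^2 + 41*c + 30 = (c + 1)*(c + 5)*(c + 6)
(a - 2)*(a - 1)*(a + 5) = a^3 + 2*a^2 - 13*a + 10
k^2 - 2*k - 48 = (k - 8)*(k + 6)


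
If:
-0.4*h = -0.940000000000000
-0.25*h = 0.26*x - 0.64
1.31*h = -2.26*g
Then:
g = -1.36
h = 2.35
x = 0.20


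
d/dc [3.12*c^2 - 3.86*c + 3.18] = 6.24*c - 3.86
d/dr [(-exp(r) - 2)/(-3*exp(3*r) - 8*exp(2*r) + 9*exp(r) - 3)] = (-(exp(r) + 2)*(9*exp(2*r) + 16*exp(r) - 9) + 3*exp(3*r) + 8*exp(2*r) - 9*exp(r) + 3)*exp(r)/(3*exp(3*r) + 8*exp(2*r) - 9*exp(r) + 3)^2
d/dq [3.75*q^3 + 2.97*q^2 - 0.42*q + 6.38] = 11.25*q^2 + 5.94*q - 0.42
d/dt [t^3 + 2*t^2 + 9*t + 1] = 3*t^2 + 4*t + 9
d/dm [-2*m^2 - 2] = -4*m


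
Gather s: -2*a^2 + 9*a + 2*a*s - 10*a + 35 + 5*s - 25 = -2*a^2 - a + s*(2*a + 5) + 10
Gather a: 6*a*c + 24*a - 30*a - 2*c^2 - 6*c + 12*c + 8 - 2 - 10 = a*(6*c - 6) - 2*c^2 + 6*c - 4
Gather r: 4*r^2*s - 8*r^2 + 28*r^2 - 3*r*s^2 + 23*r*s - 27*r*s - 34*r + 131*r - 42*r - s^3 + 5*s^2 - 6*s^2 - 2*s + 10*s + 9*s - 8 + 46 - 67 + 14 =r^2*(4*s + 20) + r*(-3*s^2 - 4*s + 55) - s^3 - s^2 + 17*s - 15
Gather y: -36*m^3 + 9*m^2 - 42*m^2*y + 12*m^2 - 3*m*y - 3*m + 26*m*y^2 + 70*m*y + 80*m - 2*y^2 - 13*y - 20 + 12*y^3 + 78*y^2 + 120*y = -36*m^3 + 21*m^2 + 77*m + 12*y^3 + y^2*(26*m + 76) + y*(-42*m^2 + 67*m + 107) - 20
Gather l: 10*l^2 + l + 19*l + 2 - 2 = 10*l^2 + 20*l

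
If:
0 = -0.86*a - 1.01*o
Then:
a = -1.17441860465116*o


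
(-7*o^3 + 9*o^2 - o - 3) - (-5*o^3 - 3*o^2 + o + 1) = -2*o^3 + 12*o^2 - 2*o - 4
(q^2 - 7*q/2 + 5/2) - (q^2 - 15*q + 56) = 23*q/2 - 107/2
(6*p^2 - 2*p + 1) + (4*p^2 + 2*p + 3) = 10*p^2 + 4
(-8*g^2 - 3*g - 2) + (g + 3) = -8*g^2 - 2*g + 1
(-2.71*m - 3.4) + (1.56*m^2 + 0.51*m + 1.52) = 1.56*m^2 - 2.2*m - 1.88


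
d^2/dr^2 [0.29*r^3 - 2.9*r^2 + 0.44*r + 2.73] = 1.74*r - 5.8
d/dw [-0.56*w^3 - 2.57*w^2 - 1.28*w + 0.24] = -1.68*w^2 - 5.14*w - 1.28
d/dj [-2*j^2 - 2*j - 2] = -4*j - 2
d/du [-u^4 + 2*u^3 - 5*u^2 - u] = -4*u^3 + 6*u^2 - 10*u - 1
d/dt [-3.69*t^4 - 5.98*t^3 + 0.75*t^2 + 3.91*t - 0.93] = -14.76*t^3 - 17.94*t^2 + 1.5*t + 3.91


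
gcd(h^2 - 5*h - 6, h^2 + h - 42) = h - 6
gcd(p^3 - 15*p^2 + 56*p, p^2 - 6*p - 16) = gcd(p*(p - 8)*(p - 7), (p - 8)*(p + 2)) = p - 8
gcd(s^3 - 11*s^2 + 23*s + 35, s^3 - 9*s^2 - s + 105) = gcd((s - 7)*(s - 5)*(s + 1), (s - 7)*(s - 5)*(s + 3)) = s^2 - 12*s + 35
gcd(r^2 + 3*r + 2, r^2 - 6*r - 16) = r + 2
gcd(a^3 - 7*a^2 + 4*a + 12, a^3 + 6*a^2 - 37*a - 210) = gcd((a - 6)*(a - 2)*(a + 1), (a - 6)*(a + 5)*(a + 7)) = a - 6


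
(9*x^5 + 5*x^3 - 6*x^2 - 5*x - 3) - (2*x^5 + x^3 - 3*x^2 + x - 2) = 7*x^5 + 4*x^3 - 3*x^2 - 6*x - 1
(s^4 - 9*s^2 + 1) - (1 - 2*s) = s^4 - 9*s^2 + 2*s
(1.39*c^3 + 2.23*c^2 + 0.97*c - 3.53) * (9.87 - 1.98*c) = -2.7522*c^4 + 9.3039*c^3 + 20.0895*c^2 + 16.5633*c - 34.8411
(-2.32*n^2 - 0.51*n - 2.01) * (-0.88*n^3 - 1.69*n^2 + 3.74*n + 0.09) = 2.0416*n^5 + 4.3696*n^4 - 6.0461*n^3 + 1.2807*n^2 - 7.5633*n - 0.1809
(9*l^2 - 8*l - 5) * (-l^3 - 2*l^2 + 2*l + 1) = -9*l^5 - 10*l^4 + 39*l^3 + 3*l^2 - 18*l - 5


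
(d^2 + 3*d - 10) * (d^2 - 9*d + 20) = d^4 - 6*d^3 - 17*d^2 + 150*d - 200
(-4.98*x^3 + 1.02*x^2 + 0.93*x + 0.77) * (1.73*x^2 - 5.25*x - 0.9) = -8.6154*x^5 + 27.9096*x^4 + 0.7359*x^3 - 4.4684*x^2 - 4.8795*x - 0.693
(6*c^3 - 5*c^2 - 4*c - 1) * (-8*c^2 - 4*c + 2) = -48*c^5 + 16*c^4 + 64*c^3 + 14*c^2 - 4*c - 2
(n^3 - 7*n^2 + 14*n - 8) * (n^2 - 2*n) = n^5 - 9*n^4 + 28*n^3 - 36*n^2 + 16*n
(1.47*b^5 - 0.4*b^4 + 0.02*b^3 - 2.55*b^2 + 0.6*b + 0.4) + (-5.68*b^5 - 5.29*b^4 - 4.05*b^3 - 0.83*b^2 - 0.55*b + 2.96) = -4.21*b^5 - 5.69*b^4 - 4.03*b^3 - 3.38*b^2 + 0.0499999999999999*b + 3.36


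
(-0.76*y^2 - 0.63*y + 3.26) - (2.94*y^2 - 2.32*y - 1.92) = -3.7*y^2 + 1.69*y + 5.18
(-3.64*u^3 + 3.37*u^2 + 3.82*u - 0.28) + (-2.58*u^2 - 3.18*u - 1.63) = -3.64*u^3 + 0.79*u^2 + 0.64*u - 1.91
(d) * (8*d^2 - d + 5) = 8*d^3 - d^2 + 5*d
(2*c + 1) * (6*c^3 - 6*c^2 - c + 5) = 12*c^4 - 6*c^3 - 8*c^2 + 9*c + 5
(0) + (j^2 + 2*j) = j^2 + 2*j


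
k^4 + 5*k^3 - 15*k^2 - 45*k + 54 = (k - 3)*(k - 1)*(k + 3)*(k + 6)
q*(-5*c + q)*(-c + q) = 5*c^2*q - 6*c*q^2 + q^3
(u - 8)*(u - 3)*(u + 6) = u^3 - 5*u^2 - 42*u + 144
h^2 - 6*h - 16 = (h - 8)*(h + 2)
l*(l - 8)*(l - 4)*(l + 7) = l^4 - 5*l^3 - 52*l^2 + 224*l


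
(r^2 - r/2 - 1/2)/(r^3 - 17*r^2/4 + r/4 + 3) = 2*(2*r + 1)/(4*r^2 - 13*r - 12)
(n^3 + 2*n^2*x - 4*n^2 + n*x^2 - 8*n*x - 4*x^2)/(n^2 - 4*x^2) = (n^3 + 2*n^2*x - 4*n^2 + n*x^2 - 8*n*x - 4*x^2)/(n^2 - 4*x^2)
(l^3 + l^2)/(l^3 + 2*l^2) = (l + 1)/(l + 2)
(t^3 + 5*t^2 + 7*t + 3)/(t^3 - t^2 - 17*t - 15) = (t + 1)/(t - 5)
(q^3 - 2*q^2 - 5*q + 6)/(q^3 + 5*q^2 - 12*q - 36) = (q - 1)/(q + 6)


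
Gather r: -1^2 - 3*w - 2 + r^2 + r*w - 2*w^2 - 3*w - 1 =r^2 + r*w - 2*w^2 - 6*w - 4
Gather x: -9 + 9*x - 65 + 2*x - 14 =11*x - 88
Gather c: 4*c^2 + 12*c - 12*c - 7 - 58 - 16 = 4*c^2 - 81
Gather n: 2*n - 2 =2*n - 2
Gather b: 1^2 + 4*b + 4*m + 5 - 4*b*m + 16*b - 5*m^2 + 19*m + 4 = b*(20 - 4*m) - 5*m^2 + 23*m + 10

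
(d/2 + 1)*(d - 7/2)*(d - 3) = d^3/2 - 9*d^2/4 - 5*d/4 + 21/2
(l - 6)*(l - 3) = l^2 - 9*l + 18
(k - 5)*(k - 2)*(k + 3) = k^3 - 4*k^2 - 11*k + 30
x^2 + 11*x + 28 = (x + 4)*(x + 7)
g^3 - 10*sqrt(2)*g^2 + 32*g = g*(g - 8*sqrt(2))*(g - 2*sqrt(2))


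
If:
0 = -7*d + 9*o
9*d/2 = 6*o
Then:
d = 0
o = 0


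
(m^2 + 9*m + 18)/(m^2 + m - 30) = (m + 3)/(m - 5)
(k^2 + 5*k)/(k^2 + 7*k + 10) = k/(k + 2)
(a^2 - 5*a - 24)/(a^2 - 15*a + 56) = (a + 3)/(a - 7)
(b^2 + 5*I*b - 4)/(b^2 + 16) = (b + I)/(b - 4*I)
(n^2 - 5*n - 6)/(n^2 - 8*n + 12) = (n + 1)/(n - 2)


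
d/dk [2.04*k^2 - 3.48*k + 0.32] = 4.08*k - 3.48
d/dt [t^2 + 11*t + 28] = 2*t + 11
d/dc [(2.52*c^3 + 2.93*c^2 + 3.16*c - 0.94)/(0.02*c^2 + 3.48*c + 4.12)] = (0.0504*c^4 + 17.5392*c^3 + 41.2804*c^2 + 24.1808*c + 16.2904)/(0.0004*c^4 + 0.1392*c^3 + 12.2752*c^2 + 28.6752*c + 16.9744)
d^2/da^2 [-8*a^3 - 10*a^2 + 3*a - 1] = -48*a - 20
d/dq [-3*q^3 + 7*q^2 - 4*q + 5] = -9*q^2 + 14*q - 4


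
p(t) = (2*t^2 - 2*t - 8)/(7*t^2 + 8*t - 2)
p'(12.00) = 0.00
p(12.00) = 0.23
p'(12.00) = 0.00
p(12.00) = 0.23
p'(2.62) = 0.12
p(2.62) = 0.01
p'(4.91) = 0.03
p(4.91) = 0.15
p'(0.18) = 789.86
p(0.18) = 24.90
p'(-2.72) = 0.01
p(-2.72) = 0.44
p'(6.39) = 0.02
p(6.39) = 0.18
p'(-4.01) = 0.02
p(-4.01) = 0.41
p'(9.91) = 0.01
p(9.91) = 0.22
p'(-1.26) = -16.49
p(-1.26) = 2.38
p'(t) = (-14*t - 8)*(2*t^2 - 2*t - 8)/(7*t^2 + 8*t - 2)^2 + (4*t - 2)/(7*t^2 + 8*t - 2) = 2*(15*t^2 + 52*t + 34)/(49*t^4 + 112*t^3 + 36*t^2 - 32*t + 4)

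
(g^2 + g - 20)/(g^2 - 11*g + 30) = (g^2 + g - 20)/(g^2 - 11*g + 30)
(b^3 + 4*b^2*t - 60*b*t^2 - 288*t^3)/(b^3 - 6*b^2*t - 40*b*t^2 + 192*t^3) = (-b - 6*t)/(-b + 4*t)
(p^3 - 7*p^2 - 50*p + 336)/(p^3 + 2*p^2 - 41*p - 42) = (p - 8)/(p + 1)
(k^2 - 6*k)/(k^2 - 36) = k/(k + 6)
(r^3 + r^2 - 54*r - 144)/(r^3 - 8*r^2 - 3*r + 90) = (r^2 - 2*r - 48)/(r^2 - 11*r + 30)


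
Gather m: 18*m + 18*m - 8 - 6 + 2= 36*m - 12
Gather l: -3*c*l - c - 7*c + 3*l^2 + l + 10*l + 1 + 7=-8*c + 3*l^2 + l*(11 - 3*c) + 8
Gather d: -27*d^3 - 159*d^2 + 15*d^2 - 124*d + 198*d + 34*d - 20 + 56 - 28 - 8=-27*d^3 - 144*d^2 + 108*d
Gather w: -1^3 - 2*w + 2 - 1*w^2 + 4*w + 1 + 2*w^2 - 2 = w^2 + 2*w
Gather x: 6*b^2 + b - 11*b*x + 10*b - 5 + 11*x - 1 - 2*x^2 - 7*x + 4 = 6*b^2 + 11*b - 2*x^2 + x*(4 - 11*b) - 2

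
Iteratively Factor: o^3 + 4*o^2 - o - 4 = (o + 4)*(o^2 - 1) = (o + 1)*(o + 4)*(o - 1)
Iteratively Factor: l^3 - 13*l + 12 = (l + 4)*(l^2 - 4*l + 3) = (l - 3)*(l + 4)*(l - 1)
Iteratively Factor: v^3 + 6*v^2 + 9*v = (v)*(v^2 + 6*v + 9) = v*(v + 3)*(v + 3)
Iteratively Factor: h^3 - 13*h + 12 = (h - 3)*(h^2 + 3*h - 4) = (h - 3)*(h - 1)*(h + 4)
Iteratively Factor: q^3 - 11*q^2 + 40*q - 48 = (q - 3)*(q^2 - 8*q + 16) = (q - 4)*(q - 3)*(q - 4)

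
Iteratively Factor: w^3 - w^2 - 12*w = (w - 4)*(w^2 + 3*w) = w*(w - 4)*(w + 3)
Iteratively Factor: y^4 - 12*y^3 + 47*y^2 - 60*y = (y - 5)*(y^3 - 7*y^2 + 12*y) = y*(y - 5)*(y^2 - 7*y + 12) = y*(y - 5)*(y - 4)*(y - 3)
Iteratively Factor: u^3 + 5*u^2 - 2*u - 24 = (u + 3)*(u^2 + 2*u - 8) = (u - 2)*(u + 3)*(u + 4)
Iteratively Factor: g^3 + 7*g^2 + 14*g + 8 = (g + 1)*(g^2 + 6*g + 8) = (g + 1)*(g + 2)*(g + 4)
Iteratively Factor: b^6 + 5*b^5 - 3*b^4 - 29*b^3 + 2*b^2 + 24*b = (b - 2)*(b^5 + 7*b^4 + 11*b^3 - 7*b^2 - 12*b) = (b - 2)*(b + 4)*(b^4 + 3*b^3 - b^2 - 3*b) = (b - 2)*(b + 3)*(b + 4)*(b^3 - b) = b*(b - 2)*(b + 3)*(b + 4)*(b^2 - 1) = b*(b - 2)*(b + 1)*(b + 3)*(b + 4)*(b - 1)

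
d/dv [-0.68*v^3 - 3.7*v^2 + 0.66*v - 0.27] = -2.04*v^2 - 7.4*v + 0.66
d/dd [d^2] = 2*d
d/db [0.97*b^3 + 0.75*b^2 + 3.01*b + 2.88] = 2.91*b^2 + 1.5*b + 3.01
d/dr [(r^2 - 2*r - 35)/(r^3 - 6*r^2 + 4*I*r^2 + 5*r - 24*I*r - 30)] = (-r^4 + 4*r^3 + r^2*(98 - 16*I) + r*(-480 + 280*I) + 235 - 840*I)/(r^6 + r^5*(-12 + 8*I) + r^4*(30 - 96*I) + r^3*(72 + 328*I) + r^2*(-191 - 480*I) + r*(-300 + 1440*I) + 900)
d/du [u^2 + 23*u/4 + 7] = 2*u + 23/4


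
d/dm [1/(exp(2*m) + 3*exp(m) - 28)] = (-2*exp(m) - 3)*exp(m)/(exp(2*m) + 3*exp(m) - 28)^2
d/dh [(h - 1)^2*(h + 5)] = 3*(h - 1)*(h + 3)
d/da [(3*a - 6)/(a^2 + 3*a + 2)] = 3*(-a^2 + 4*a + 8)/(a^4 + 6*a^3 + 13*a^2 + 12*a + 4)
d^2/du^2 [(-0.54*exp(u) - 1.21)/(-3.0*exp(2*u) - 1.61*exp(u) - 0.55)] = (4.86*exp(4*u) + 40.9518*exp(3*u) + 12.1869*exp(2*u) - 5.327729*exp(u) - 0.908105)*exp(u)/(27.0*exp(6*u) + 43.47*exp(5*u) + 38.1789*exp(4*u) + 20.112281*exp(3*u) + 6.999465*exp(2*u) + 1.461075*exp(u) + 0.166375)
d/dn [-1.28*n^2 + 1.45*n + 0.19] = 1.45 - 2.56*n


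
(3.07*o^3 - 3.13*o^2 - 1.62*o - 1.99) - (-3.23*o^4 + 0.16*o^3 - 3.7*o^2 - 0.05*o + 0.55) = 3.23*o^4 + 2.91*o^3 + 0.57*o^2 - 1.57*o - 2.54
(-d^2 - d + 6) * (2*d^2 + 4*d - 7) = -2*d^4 - 6*d^3 + 15*d^2 + 31*d - 42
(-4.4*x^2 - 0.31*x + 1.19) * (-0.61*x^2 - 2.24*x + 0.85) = 2.684*x^4 + 10.0451*x^3 - 3.7715*x^2 - 2.9291*x + 1.0115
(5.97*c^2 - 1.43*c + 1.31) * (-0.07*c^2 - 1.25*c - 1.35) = -0.4179*c^4 - 7.3624*c^3 - 6.3637*c^2 + 0.293*c - 1.7685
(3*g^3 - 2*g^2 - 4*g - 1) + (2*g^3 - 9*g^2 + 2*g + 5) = 5*g^3 - 11*g^2 - 2*g + 4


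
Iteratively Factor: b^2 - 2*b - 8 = (b + 2)*(b - 4)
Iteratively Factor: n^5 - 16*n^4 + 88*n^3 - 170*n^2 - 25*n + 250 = (n - 5)*(n^4 - 11*n^3 + 33*n^2 - 5*n - 50) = (n - 5)^2*(n^3 - 6*n^2 + 3*n + 10) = (n - 5)^2*(n - 2)*(n^2 - 4*n - 5) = (n - 5)^3*(n - 2)*(n + 1)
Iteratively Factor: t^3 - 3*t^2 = (t)*(t^2 - 3*t) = t*(t - 3)*(t)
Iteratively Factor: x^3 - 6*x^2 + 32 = (x + 2)*(x^2 - 8*x + 16) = (x - 4)*(x + 2)*(x - 4)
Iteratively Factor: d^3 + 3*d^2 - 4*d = (d)*(d^2 + 3*d - 4) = d*(d + 4)*(d - 1)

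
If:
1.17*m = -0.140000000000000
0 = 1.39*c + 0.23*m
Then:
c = 0.02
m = -0.12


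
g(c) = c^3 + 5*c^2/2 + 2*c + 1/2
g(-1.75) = -0.70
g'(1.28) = 13.32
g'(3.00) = 44.00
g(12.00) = 2112.50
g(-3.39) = -16.51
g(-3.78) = -25.35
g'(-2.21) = 5.60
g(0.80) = 4.21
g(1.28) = 9.25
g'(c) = 3*c^2 + 5*c + 2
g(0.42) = 1.86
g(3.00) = 56.00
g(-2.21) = -2.50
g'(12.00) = 494.00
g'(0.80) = 7.92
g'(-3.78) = 25.97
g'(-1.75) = 2.44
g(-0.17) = 0.23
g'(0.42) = 4.63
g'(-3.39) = 19.53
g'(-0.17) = 1.24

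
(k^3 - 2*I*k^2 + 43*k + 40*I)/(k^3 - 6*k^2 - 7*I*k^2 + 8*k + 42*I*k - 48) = (k + 5*I)/(k - 6)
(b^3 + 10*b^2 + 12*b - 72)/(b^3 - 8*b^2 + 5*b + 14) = (b^2 + 12*b + 36)/(b^2 - 6*b - 7)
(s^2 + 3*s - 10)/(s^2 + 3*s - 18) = (s^2 + 3*s - 10)/(s^2 + 3*s - 18)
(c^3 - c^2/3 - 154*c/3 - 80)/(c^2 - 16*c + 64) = (c^2 + 23*c/3 + 10)/(c - 8)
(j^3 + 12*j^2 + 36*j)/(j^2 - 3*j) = (j^2 + 12*j + 36)/(j - 3)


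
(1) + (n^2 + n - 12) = n^2 + n - 11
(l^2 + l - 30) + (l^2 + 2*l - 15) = 2*l^2 + 3*l - 45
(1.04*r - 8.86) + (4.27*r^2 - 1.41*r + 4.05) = 4.27*r^2 - 0.37*r - 4.81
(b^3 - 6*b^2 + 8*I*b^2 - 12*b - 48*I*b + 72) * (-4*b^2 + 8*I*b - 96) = -4*b^5 + 24*b^4 - 24*I*b^4 - 112*b^3 + 144*I*b^3 + 672*b^2 - 864*I*b^2 + 1152*b + 5184*I*b - 6912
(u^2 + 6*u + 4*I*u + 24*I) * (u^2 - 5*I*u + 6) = u^4 + 6*u^3 - I*u^3 + 26*u^2 - 6*I*u^2 + 156*u + 24*I*u + 144*I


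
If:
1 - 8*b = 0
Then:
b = 1/8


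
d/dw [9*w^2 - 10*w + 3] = 18*w - 10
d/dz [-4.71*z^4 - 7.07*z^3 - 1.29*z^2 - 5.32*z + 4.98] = -18.84*z^3 - 21.21*z^2 - 2.58*z - 5.32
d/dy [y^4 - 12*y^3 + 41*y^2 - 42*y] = 4*y^3 - 36*y^2 + 82*y - 42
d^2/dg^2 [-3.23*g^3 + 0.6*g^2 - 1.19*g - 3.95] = 1.2 - 19.38*g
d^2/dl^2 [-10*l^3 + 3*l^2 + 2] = 6 - 60*l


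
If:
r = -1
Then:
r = -1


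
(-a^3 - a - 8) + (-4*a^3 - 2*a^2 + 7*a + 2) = -5*a^3 - 2*a^2 + 6*a - 6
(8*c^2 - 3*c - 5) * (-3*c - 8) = -24*c^3 - 55*c^2 + 39*c + 40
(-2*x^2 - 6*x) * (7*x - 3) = -14*x^3 - 36*x^2 + 18*x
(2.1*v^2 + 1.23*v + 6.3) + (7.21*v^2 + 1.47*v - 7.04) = 9.31*v^2 + 2.7*v - 0.74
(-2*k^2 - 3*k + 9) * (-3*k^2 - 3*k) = 6*k^4 + 15*k^3 - 18*k^2 - 27*k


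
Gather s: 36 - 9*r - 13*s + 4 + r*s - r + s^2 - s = -10*r + s^2 + s*(r - 14) + 40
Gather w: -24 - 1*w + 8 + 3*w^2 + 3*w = 3*w^2 + 2*w - 16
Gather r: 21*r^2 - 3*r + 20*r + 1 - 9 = 21*r^2 + 17*r - 8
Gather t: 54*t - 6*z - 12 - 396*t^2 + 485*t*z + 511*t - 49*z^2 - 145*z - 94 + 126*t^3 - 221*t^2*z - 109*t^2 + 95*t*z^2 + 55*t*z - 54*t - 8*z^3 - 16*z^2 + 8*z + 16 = 126*t^3 + t^2*(-221*z - 505) + t*(95*z^2 + 540*z + 511) - 8*z^3 - 65*z^2 - 143*z - 90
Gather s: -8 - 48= -56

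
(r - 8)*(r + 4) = r^2 - 4*r - 32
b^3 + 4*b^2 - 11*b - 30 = (b - 3)*(b + 2)*(b + 5)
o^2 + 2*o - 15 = (o - 3)*(o + 5)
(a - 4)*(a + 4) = a^2 - 16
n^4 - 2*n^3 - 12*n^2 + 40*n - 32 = (n - 2)^3*(n + 4)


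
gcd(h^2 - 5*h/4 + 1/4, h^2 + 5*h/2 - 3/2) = 1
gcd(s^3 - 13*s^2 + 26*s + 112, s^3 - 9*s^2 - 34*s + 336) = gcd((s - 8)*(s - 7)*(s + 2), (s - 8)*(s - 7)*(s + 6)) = s^2 - 15*s + 56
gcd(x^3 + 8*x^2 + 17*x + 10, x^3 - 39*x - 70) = x^2 + 7*x + 10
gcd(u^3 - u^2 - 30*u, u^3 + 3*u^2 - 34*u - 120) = u^2 - u - 30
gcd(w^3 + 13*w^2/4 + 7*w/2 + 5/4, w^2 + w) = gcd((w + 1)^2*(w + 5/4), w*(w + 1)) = w + 1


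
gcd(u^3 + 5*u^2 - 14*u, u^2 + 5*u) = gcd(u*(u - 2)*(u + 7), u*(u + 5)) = u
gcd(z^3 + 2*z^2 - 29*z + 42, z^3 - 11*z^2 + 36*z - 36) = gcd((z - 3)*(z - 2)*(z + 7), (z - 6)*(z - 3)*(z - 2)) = z^2 - 5*z + 6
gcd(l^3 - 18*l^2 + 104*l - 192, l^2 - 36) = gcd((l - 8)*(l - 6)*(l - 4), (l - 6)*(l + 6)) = l - 6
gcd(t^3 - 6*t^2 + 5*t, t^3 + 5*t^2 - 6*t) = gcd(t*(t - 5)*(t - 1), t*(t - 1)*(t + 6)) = t^2 - t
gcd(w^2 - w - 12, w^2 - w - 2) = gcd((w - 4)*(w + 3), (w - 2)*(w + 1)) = 1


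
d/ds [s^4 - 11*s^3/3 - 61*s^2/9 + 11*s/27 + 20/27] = 4*s^3 - 11*s^2 - 122*s/9 + 11/27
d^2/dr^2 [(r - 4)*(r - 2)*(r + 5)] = 6*r - 2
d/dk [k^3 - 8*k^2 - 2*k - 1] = 3*k^2 - 16*k - 2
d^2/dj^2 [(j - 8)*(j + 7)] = 2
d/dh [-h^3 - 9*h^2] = 3*h*(-h - 6)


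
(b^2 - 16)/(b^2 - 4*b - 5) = (16 - b^2)/(-b^2 + 4*b + 5)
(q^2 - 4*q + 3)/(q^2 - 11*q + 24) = (q - 1)/(q - 8)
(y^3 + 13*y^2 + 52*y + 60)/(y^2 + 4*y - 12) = (y^2 + 7*y + 10)/(y - 2)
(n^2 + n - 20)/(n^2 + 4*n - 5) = (n - 4)/(n - 1)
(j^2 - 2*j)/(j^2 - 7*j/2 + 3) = 2*j/(2*j - 3)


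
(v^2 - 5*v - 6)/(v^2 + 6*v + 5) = (v - 6)/(v + 5)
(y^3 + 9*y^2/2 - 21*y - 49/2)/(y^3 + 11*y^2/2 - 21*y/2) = (2*y^2 - 5*y - 7)/(y*(2*y - 3))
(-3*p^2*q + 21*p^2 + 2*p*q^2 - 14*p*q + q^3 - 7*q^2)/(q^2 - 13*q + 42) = (-3*p^2 + 2*p*q + q^2)/(q - 6)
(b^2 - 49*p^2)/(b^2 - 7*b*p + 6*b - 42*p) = (b + 7*p)/(b + 6)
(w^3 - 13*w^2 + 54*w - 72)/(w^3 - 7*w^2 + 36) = (w - 4)/(w + 2)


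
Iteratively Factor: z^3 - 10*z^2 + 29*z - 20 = (z - 4)*(z^2 - 6*z + 5) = (z - 4)*(z - 1)*(z - 5)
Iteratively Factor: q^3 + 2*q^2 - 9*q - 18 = (q - 3)*(q^2 + 5*q + 6) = (q - 3)*(q + 2)*(q + 3)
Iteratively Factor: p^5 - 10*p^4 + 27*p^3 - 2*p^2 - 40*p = (p - 4)*(p^4 - 6*p^3 + 3*p^2 + 10*p) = (p - 4)*(p + 1)*(p^3 - 7*p^2 + 10*p) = (p - 4)*(p - 2)*(p + 1)*(p^2 - 5*p) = (p - 5)*(p - 4)*(p - 2)*(p + 1)*(p)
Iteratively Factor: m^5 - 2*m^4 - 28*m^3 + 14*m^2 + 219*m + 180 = (m + 3)*(m^4 - 5*m^3 - 13*m^2 + 53*m + 60) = (m - 5)*(m + 3)*(m^3 - 13*m - 12) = (m - 5)*(m + 1)*(m + 3)*(m^2 - m - 12) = (m - 5)*(m + 1)*(m + 3)^2*(m - 4)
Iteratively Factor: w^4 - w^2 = (w)*(w^3 - w) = w*(w + 1)*(w^2 - w) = w^2*(w + 1)*(w - 1)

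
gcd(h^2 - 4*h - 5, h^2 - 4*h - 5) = h^2 - 4*h - 5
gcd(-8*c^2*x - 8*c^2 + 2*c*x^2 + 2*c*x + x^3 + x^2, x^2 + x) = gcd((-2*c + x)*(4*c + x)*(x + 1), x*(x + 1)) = x + 1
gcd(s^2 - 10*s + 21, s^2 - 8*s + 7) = s - 7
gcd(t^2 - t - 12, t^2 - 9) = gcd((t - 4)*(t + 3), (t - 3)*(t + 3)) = t + 3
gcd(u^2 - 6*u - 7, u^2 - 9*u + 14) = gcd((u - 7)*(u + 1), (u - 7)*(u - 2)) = u - 7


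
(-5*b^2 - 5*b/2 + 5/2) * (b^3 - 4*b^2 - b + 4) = -5*b^5 + 35*b^4/2 + 35*b^3/2 - 55*b^2/2 - 25*b/2 + 10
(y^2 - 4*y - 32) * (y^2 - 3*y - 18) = y^4 - 7*y^3 - 38*y^2 + 168*y + 576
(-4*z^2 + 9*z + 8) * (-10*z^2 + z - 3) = 40*z^4 - 94*z^3 - 59*z^2 - 19*z - 24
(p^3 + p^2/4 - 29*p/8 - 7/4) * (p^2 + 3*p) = p^5 + 13*p^4/4 - 23*p^3/8 - 101*p^2/8 - 21*p/4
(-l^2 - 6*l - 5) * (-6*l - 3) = 6*l^3 + 39*l^2 + 48*l + 15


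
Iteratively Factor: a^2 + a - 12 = (a - 3)*(a + 4)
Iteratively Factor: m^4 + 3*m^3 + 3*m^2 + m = (m + 1)*(m^3 + 2*m^2 + m) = m*(m + 1)*(m^2 + 2*m + 1) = m*(m + 1)^2*(m + 1)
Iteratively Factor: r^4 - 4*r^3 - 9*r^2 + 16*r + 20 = (r - 2)*(r^3 - 2*r^2 - 13*r - 10) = (r - 5)*(r - 2)*(r^2 + 3*r + 2) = (r - 5)*(r - 2)*(r + 2)*(r + 1)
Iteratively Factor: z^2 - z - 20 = (z - 5)*(z + 4)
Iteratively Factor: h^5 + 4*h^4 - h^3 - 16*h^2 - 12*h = (h + 1)*(h^4 + 3*h^3 - 4*h^2 - 12*h) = h*(h + 1)*(h^3 + 3*h^2 - 4*h - 12) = h*(h + 1)*(h + 2)*(h^2 + h - 6) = h*(h - 2)*(h + 1)*(h + 2)*(h + 3)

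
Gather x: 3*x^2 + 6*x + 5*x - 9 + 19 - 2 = 3*x^2 + 11*x + 8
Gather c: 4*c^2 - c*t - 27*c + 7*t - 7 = 4*c^2 + c*(-t - 27) + 7*t - 7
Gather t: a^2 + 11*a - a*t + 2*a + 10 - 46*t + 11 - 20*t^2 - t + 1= a^2 + 13*a - 20*t^2 + t*(-a - 47) + 22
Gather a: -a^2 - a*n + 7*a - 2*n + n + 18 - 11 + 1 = -a^2 + a*(7 - n) - n + 8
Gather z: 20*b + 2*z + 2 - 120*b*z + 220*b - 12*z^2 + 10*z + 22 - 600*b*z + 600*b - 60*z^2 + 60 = 840*b - 72*z^2 + z*(12 - 720*b) + 84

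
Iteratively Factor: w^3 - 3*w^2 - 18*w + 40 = (w - 5)*(w^2 + 2*w - 8) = (w - 5)*(w + 4)*(w - 2)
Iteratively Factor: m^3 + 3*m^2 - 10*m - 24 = (m + 2)*(m^2 + m - 12) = (m + 2)*(m + 4)*(m - 3)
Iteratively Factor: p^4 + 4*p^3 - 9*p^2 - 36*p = (p)*(p^3 + 4*p^2 - 9*p - 36) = p*(p - 3)*(p^2 + 7*p + 12) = p*(p - 3)*(p + 4)*(p + 3)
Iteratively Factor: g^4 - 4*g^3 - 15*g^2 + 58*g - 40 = (g + 4)*(g^3 - 8*g^2 + 17*g - 10) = (g - 1)*(g + 4)*(g^2 - 7*g + 10) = (g - 5)*(g - 1)*(g + 4)*(g - 2)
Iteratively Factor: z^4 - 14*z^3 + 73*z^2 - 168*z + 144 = (z - 4)*(z^3 - 10*z^2 + 33*z - 36) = (z - 4)^2*(z^2 - 6*z + 9) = (z - 4)^2*(z - 3)*(z - 3)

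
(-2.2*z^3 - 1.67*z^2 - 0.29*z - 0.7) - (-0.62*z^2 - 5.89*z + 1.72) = -2.2*z^3 - 1.05*z^2 + 5.6*z - 2.42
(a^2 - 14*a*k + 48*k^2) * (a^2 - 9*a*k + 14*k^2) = a^4 - 23*a^3*k + 188*a^2*k^2 - 628*a*k^3 + 672*k^4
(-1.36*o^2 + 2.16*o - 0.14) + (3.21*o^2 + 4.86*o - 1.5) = 1.85*o^2 + 7.02*o - 1.64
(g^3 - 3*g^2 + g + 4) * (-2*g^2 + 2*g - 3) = -2*g^5 + 8*g^4 - 11*g^3 + 3*g^2 + 5*g - 12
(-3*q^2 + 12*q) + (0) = -3*q^2 + 12*q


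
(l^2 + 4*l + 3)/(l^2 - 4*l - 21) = (l + 1)/(l - 7)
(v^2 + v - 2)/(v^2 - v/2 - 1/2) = 2*(v + 2)/(2*v + 1)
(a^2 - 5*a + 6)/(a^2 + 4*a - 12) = (a - 3)/(a + 6)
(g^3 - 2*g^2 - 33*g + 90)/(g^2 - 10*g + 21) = (g^2 + g - 30)/(g - 7)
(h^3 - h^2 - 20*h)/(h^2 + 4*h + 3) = h*(h^2 - h - 20)/(h^2 + 4*h + 3)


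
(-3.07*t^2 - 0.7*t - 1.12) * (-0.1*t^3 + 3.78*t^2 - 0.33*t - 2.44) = 0.307*t^5 - 11.5346*t^4 - 1.5209*t^3 + 3.4882*t^2 + 2.0776*t + 2.7328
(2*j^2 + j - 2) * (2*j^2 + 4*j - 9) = 4*j^4 + 10*j^3 - 18*j^2 - 17*j + 18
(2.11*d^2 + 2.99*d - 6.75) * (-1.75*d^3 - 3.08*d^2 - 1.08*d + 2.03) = -3.6925*d^5 - 11.7313*d^4 + 0.324499999999999*d^3 + 21.8441*d^2 + 13.3597*d - 13.7025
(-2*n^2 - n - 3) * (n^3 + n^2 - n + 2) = -2*n^5 - 3*n^4 - 2*n^3 - 6*n^2 + n - 6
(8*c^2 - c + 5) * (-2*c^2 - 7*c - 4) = -16*c^4 - 54*c^3 - 35*c^2 - 31*c - 20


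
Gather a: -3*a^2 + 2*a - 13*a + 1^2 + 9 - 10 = -3*a^2 - 11*a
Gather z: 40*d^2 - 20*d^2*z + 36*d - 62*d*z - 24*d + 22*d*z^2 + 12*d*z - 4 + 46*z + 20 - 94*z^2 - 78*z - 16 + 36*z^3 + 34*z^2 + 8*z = 40*d^2 + 12*d + 36*z^3 + z^2*(22*d - 60) + z*(-20*d^2 - 50*d - 24)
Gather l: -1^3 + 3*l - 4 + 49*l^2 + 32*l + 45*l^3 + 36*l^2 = 45*l^3 + 85*l^2 + 35*l - 5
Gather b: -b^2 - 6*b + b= -b^2 - 5*b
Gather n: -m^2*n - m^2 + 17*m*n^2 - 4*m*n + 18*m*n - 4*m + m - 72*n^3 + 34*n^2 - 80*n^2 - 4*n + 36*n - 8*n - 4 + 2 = -m^2 - 3*m - 72*n^3 + n^2*(17*m - 46) + n*(-m^2 + 14*m + 24) - 2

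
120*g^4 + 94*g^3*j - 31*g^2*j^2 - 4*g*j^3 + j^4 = (-6*g + j)*(-4*g + j)*(g + j)*(5*g + j)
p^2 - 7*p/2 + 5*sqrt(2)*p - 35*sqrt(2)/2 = (p - 7/2)*(p + 5*sqrt(2))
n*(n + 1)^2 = n^3 + 2*n^2 + n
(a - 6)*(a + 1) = a^2 - 5*a - 6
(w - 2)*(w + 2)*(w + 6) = w^3 + 6*w^2 - 4*w - 24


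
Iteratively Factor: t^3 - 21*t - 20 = (t - 5)*(t^2 + 5*t + 4) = (t - 5)*(t + 1)*(t + 4)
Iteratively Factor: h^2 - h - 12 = (h + 3)*(h - 4)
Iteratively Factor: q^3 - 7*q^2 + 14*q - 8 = (q - 2)*(q^2 - 5*q + 4) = (q - 2)*(q - 1)*(q - 4)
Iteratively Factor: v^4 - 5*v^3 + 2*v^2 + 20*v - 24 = (v + 2)*(v^3 - 7*v^2 + 16*v - 12) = (v - 3)*(v + 2)*(v^2 - 4*v + 4) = (v - 3)*(v - 2)*(v + 2)*(v - 2)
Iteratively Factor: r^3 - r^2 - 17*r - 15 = (r - 5)*(r^2 + 4*r + 3) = (r - 5)*(r + 3)*(r + 1)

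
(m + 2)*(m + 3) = m^2 + 5*m + 6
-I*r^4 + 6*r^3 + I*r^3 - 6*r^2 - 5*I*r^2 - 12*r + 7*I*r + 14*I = (r - 2)*(r - I)*(r + 7*I)*(-I*r - I)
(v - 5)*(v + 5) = v^2 - 25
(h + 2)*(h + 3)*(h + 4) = h^3 + 9*h^2 + 26*h + 24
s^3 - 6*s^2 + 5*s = s*(s - 5)*(s - 1)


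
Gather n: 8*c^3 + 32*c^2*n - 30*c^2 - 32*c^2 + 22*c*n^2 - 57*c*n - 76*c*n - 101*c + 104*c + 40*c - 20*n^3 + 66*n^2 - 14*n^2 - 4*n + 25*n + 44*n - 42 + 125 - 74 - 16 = 8*c^3 - 62*c^2 + 43*c - 20*n^3 + n^2*(22*c + 52) + n*(32*c^2 - 133*c + 65) - 7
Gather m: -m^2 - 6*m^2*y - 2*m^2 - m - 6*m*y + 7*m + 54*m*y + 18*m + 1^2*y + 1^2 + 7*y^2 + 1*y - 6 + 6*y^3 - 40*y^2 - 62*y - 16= m^2*(-6*y - 3) + m*(48*y + 24) + 6*y^3 - 33*y^2 - 60*y - 21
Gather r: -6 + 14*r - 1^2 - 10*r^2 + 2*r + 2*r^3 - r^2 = 2*r^3 - 11*r^2 + 16*r - 7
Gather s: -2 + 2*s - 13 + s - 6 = 3*s - 21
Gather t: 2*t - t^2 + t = -t^2 + 3*t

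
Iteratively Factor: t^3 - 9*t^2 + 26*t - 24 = (t - 3)*(t^2 - 6*t + 8) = (t - 3)*(t - 2)*(t - 4)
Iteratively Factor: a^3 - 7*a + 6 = (a + 3)*(a^2 - 3*a + 2) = (a - 2)*(a + 3)*(a - 1)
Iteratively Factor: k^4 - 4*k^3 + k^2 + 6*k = (k)*(k^3 - 4*k^2 + k + 6) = k*(k - 2)*(k^2 - 2*k - 3) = k*(k - 2)*(k + 1)*(k - 3)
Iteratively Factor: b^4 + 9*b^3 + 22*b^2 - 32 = (b + 4)*(b^3 + 5*b^2 + 2*b - 8) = (b - 1)*(b + 4)*(b^2 + 6*b + 8) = (b - 1)*(b + 4)^2*(b + 2)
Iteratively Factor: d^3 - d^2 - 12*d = (d - 4)*(d^2 + 3*d) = d*(d - 4)*(d + 3)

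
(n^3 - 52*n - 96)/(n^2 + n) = (n^3 - 52*n - 96)/(n*(n + 1))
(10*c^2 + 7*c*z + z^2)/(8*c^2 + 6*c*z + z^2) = (5*c + z)/(4*c + z)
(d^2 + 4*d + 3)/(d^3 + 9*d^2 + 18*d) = (d + 1)/(d*(d + 6))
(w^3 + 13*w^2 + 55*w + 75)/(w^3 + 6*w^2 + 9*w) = (w^2 + 10*w + 25)/(w*(w + 3))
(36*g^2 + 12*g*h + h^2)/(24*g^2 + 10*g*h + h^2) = (6*g + h)/(4*g + h)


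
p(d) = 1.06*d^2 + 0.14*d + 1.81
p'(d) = 2.12*d + 0.14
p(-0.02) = 1.81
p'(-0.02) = 0.10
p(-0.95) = 2.63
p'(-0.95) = -1.87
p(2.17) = 7.11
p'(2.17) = 4.74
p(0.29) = 1.94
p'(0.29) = 0.75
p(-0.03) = 1.81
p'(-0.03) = 0.08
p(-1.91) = 5.41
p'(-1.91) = -3.91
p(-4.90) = 26.57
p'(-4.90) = -10.25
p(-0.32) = 1.87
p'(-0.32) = -0.54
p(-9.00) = 86.41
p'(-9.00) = -18.94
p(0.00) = 1.81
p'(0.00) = 0.14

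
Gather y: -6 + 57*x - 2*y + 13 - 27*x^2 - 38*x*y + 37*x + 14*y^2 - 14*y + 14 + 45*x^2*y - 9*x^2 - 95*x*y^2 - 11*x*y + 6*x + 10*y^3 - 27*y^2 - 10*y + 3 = -36*x^2 + 100*x + 10*y^3 + y^2*(-95*x - 13) + y*(45*x^2 - 49*x - 26) + 24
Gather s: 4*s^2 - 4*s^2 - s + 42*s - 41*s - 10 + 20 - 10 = 0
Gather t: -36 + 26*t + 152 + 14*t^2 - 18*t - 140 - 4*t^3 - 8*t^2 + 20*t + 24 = -4*t^3 + 6*t^2 + 28*t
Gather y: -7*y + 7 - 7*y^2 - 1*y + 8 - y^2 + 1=-8*y^2 - 8*y + 16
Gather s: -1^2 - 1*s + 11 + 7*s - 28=6*s - 18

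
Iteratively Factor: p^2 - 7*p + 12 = (p - 3)*(p - 4)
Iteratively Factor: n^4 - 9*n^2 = (n - 3)*(n^3 + 3*n^2) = (n - 3)*(n + 3)*(n^2) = n*(n - 3)*(n + 3)*(n)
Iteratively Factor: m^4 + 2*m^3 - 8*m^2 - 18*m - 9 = (m + 1)*(m^3 + m^2 - 9*m - 9) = (m + 1)^2*(m^2 - 9) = (m - 3)*(m + 1)^2*(m + 3)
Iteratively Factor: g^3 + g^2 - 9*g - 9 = (g + 1)*(g^2 - 9) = (g - 3)*(g + 1)*(g + 3)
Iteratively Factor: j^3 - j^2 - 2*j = (j)*(j^2 - j - 2) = j*(j - 2)*(j + 1)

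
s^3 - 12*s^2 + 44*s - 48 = (s - 6)*(s - 4)*(s - 2)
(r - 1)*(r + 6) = r^2 + 5*r - 6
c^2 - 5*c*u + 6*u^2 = (c - 3*u)*(c - 2*u)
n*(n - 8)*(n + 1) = n^3 - 7*n^2 - 8*n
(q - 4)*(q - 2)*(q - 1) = q^3 - 7*q^2 + 14*q - 8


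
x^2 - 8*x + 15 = (x - 5)*(x - 3)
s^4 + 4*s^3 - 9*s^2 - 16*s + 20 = (s - 2)*(s - 1)*(s + 2)*(s + 5)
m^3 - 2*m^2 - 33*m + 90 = (m - 5)*(m - 3)*(m + 6)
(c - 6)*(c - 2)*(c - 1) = c^3 - 9*c^2 + 20*c - 12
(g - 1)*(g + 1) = g^2 - 1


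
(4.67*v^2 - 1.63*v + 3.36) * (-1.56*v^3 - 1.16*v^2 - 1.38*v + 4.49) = -7.2852*v^5 - 2.8744*v^4 - 9.7954*v^3 + 19.3201*v^2 - 11.9555*v + 15.0864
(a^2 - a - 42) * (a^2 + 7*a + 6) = a^4 + 6*a^3 - 43*a^2 - 300*a - 252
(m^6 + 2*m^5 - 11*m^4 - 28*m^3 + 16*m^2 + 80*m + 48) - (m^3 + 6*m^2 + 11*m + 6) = m^6 + 2*m^5 - 11*m^4 - 29*m^3 + 10*m^2 + 69*m + 42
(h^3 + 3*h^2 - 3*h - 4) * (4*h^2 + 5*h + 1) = 4*h^5 + 17*h^4 + 4*h^3 - 28*h^2 - 23*h - 4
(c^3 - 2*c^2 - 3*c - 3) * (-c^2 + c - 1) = -c^5 + 3*c^4 + 2*c^2 + 3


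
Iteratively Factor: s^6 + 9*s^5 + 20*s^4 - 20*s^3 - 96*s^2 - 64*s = (s - 2)*(s^5 + 11*s^4 + 42*s^3 + 64*s^2 + 32*s) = (s - 2)*(s + 4)*(s^4 + 7*s^3 + 14*s^2 + 8*s) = (s - 2)*(s + 1)*(s + 4)*(s^3 + 6*s^2 + 8*s) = s*(s - 2)*(s + 1)*(s + 4)*(s^2 + 6*s + 8) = s*(s - 2)*(s + 1)*(s + 2)*(s + 4)*(s + 4)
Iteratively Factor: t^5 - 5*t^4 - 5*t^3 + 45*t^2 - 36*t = (t + 3)*(t^4 - 8*t^3 + 19*t^2 - 12*t) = t*(t + 3)*(t^3 - 8*t^2 + 19*t - 12) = t*(t - 1)*(t + 3)*(t^2 - 7*t + 12) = t*(t - 4)*(t - 1)*(t + 3)*(t - 3)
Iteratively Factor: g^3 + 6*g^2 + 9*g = (g + 3)*(g^2 + 3*g) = g*(g + 3)*(g + 3)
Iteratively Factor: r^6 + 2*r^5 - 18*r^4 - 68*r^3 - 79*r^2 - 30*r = (r + 2)*(r^5 - 18*r^3 - 32*r^2 - 15*r) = (r + 1)*(r + 2)*(r^4 - r^3 - 17*r^2 - 15*r) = r*(r + 1)*(r + 2)*(r^3 - r^2 - 17*r - 15) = r*(r + 1)^2*(r + 2)*(r^2 - 2*r - 15) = r*(r - 5)*(r + 1)^2*(r + 2)*(r + 3)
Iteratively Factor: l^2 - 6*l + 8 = (l - 4)*(l - 2)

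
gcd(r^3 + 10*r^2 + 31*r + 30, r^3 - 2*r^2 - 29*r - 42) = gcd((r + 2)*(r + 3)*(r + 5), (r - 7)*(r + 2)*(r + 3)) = r^2 + 5*r + 6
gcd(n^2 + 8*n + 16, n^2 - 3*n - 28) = n + 4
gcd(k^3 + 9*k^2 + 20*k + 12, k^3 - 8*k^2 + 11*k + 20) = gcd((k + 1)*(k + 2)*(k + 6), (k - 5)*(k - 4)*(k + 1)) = k + 1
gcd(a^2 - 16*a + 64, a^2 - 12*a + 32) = a - 8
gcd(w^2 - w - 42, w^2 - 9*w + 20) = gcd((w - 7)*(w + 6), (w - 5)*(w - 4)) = 1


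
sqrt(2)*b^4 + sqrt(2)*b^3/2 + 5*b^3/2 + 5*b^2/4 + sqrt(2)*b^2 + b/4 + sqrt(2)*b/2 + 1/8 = (b + 1/2)*(b + sqrt(2)/2)^2*(sqrt(2)*b + 1/2)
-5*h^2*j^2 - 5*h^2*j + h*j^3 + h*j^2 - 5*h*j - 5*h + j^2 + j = (-5*h + j)*(j + 1)*(h*j + 1)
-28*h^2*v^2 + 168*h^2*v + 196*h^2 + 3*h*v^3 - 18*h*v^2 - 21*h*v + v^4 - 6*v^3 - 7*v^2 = (-4*h + v)*(7*h + v)*(v - 7)*(v + 1)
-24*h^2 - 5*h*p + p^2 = (-8*h + p)*(3*h + p)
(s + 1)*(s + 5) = s^2 + 6*s + 5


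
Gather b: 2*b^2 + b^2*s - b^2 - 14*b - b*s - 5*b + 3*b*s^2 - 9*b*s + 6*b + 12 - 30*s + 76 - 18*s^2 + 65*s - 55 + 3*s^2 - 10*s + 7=b^2*(s + 1) + b*(3*s^2 - 10*s - 13) - 15*s^2 + 25*s + 40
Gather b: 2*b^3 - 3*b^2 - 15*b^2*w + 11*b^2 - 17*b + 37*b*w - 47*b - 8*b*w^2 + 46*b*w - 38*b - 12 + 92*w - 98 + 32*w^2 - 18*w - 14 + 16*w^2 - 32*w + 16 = 2*b^3 + b^2*(8 - 15*w) + b*(-8*w^2 + 83*w - 102) + 48*w^2 + 42*w - 108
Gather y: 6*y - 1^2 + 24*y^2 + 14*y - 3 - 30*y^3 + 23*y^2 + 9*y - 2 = -30*y^3 + 47*y^2 + 29*y - 6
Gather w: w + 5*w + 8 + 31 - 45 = 6*w - 6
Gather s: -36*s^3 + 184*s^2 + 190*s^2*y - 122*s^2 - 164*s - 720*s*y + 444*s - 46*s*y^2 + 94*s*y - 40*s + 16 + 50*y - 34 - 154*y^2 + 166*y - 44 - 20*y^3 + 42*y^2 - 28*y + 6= -36*s^3 + s^2*(190*y + 62) + s*(-46*y^2 - 626*y + 240) - 20*y^3 - 112*y^2 + 188*y - 56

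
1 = 1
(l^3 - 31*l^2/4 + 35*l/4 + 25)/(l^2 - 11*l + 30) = (l^2 - 11*l/4 - 5)/(l - 6)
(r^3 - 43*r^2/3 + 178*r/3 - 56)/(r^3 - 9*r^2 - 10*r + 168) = (r - 4/3)/(r + 4)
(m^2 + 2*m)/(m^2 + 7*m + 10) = m/(m + 5)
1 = 1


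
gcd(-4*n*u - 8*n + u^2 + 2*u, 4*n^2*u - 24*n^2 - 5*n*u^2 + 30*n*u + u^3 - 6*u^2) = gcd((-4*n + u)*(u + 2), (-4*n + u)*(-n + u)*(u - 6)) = -4*n + u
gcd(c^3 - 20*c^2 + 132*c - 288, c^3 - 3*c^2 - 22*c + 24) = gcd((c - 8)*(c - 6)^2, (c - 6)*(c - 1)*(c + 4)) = c - 6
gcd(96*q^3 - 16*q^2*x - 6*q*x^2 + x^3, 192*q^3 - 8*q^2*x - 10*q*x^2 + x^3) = -24*q^2 - 2*q*x + x^2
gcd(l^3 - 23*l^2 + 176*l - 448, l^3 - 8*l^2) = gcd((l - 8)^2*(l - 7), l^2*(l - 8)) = l - 8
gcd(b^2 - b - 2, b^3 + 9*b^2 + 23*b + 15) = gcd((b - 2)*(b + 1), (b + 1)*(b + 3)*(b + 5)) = b + 1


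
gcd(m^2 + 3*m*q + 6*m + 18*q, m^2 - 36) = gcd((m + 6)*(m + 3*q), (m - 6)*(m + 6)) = m + 6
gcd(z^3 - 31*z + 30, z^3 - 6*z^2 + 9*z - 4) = z - 1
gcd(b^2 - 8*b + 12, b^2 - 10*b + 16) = b - 2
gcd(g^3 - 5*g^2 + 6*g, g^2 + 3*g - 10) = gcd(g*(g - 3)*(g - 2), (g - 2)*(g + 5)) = g - 2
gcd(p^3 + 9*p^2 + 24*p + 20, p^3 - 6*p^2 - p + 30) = p + 2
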